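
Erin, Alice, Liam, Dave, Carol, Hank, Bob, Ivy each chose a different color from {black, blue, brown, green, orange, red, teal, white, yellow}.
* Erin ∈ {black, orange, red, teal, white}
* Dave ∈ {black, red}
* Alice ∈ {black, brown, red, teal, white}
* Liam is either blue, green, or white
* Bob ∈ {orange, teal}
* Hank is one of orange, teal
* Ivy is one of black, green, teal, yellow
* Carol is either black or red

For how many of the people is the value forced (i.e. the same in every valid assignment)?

2

The 2 variables Dave and Carol are confined to {black, red}, which locks those values in; drop them from Erin, Alice, Ivy.
Hank and Bob between them cover only {orange, teal} — a naked pair. Remove those values from Erin, Alice, Ivy.
Erin has just one choice, so Erin = white. So Alice, Liam can't be white.
Alice's domain is down to {brown}, so Alice = brown.
Determined: Erin=white, Alice=brown. The other people each still have more than one consistent value. That makes 2.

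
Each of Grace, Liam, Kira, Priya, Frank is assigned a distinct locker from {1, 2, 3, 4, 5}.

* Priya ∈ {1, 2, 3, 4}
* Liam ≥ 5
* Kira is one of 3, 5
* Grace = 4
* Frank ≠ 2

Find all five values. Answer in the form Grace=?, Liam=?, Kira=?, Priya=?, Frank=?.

Grace=4, Liam=5, Kira=3, Priya=2, Frank=1

Grace must be 4 (only option left). Strike 4 from Priya, Frank.
Liam has just one choice, so Liam = 5. So Kira, Frank can't be 5.
Kira's domain is down to {3}, so Kira = 3. So Priya, Frank can't be 3.
Frank has just one choice, so Frank = 1. Remove 1 from Priya.
Priya's domain is down to {2}, so Priya = 2.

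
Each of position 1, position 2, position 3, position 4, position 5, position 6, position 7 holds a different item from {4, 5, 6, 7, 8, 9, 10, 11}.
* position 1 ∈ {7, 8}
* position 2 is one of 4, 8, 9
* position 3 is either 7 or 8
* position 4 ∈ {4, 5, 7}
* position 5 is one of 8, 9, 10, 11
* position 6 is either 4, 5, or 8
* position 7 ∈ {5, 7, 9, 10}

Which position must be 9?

position 2

The 7 variables draw from only 7 values {4, 5, 7, 8, 9, 10, 11}, so each is used; only position 5 can be 11, hence position 5 = 11.
The 6 still-open variables draw from only 6 values {4, 5, 7, 8, 9, 10}, so each is used; only position 7 can be 10, hence position 7 = 10.
The 5 still-open variables together cover exactly {4, 5, 7, 8, 9} — 5 values for 5 variables — and 9 appears only in position 2's list, so position 2 = 9.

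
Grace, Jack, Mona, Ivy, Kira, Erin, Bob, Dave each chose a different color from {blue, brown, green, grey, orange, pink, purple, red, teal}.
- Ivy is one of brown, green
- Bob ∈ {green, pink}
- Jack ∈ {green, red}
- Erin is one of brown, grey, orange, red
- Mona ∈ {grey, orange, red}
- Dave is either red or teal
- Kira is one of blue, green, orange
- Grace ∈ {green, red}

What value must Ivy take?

brown

The 8 variables draw from only 8 values {blue, brown, green, grey, orange, pink, red, teal}, so each is used; only Kira can be blue, hence Kira = blue.
The 7 still-open variables together cover exactly {brown, green, grey, orange, pink, red, teal} — 7 values for 7 variables — and pink appears only in Bob's list, so Bob = pink.
The 6 still-open variables draw from only 6 values {brown, green, grey, orange, red, teal}, so each is used; only Dave can be teal, hence Dave = teal.
The 2 variables Grace and Jack are confined to {green, red}, which locks those values in; drop them from Mona, Ivy, Erin.
So Ivy = brown.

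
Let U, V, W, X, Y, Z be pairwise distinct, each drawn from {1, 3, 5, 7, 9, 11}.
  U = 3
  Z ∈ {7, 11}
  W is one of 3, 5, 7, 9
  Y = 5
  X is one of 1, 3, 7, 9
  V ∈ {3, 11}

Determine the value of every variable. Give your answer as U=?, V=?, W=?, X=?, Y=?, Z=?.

U's domain is down to {3}, so U = 3. Remove 3 from V, W, X.
That leaves V = 11. Strike 11 from Z.
That leaves Y = 5. So W can't be 5.
Z must be 7 (only option left). Remove 7 from W, X.
W has just one choice, so W = 9. Strike 9 from X.
X has just one choice, so X = 1.

U=3, V=11, W=9, X=1, Y=5, Z=7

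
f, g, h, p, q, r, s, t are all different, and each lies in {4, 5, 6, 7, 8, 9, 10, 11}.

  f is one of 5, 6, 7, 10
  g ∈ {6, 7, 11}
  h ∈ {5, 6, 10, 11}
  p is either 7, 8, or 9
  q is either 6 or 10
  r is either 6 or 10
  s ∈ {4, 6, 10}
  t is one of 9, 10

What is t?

The 8 variables draw from only 8 values {4, 5, 6, 7, 8, 9, 10, 11}, so each is used; only s can be 4, hence s = 4.
The 7 still-open variables draw from only 7 values {5, 6, 7, 8, 9, 10, 11}, so each is used; only p can be 8, hence p = 8.
Among the 6 still-open variables, 9 fits only t (and all 6 values in {5, 6, 7, 9, 10, 11} must be used), so t = 9.

9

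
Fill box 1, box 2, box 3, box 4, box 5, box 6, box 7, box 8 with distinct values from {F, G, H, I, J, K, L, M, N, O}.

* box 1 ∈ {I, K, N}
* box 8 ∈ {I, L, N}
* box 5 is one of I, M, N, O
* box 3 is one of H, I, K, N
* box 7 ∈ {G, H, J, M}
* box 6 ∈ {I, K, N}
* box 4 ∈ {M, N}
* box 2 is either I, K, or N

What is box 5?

box 1, box 2, box 6 share exactly the 3 values {I, K, N}; by pigeonhole those values go to them, so strike I, K, N from box 3, box 4, box 5, box 8.
box 3 must be H (only option left). So box 7 can't be H.
box 4's domain is down to {M}, so box 4 = M. Eliminate M elsewhere: box 5, box 7.
So box 5 = O.

O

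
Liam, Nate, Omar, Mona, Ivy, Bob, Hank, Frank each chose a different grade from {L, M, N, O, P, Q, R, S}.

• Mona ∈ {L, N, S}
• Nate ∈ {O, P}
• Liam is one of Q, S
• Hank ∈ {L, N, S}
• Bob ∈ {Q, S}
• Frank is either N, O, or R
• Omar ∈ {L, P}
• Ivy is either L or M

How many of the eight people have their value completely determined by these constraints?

The 8 variables together cover exactly {L, M, N, O, P, Q, R, S} — 8 values for 8 variables — and M appears only in Ivy's list, so Ivy = M.
The 7 still-open variables together cover exactly {L, N, O, P, Q, R, S} — 7 values for 7 variables — and R appears only in Frank's list, so Frank = R.
The 6 still-open variables draw from only 6 values {L, N, O, P, Q, S}, so each is used; only Nate can be O, hence Nate = O.
The 5 still-open variables draw from only 5 values {L, N, P, Q, S}, so each is used; only Omar can be P, hence Omar = P.
Liam and Bob between them cover only {Q, S} — a naked pair. Remove those values from Mona, Hank.
Determined: Nate=O, Omar=P, Ivy=M, Frank=R. The other people each still have more than one consistent value. That makes 4.

4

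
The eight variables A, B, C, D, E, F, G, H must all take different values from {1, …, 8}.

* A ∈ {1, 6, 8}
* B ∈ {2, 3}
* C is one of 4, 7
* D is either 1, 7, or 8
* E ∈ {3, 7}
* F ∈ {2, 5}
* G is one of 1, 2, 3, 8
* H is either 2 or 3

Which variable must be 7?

E

Among the 8 variables, 4 fits only C (and all 8 values in {1, 2, 3, 4, 5, 6, 7, 8} must be used), so C = 4.
The 7 still-open variables draw from only 7 values {1, 2, 3, 5, 6, 7, 8}, so each is used; only F can be 5, hence F = 5.
The 6 still-open variables together cover exactly {1, 2, 3, 6, 7, 8} — 6 values for 6 variables — and 6 appears only in A's list, so A = 6.
The 2 variables B and H are confined to {2, 3}, which locks those values in; drop them from E, G.
So 7 goes to E.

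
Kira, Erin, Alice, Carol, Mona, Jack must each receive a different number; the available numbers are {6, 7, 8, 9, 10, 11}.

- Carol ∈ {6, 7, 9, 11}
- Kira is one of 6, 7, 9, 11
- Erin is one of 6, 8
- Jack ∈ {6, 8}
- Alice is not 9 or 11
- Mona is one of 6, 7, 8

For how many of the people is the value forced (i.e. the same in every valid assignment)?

The 6 variables draw from only 6 values {6, 7, 8, 9, 10, 11}, so each is used; only Alice can be 10, hence Alice = 10.
Erin and Jack between them cover only {6, 8} — a naked pair. Remove those values from Kira, Carol, Mona.
Mona's domain is down to {7}, so Mona = 7. So Kira, Carol can't be 7.
Determined: Alice=10, Mona=7. The other people each still have more than one consistent value. That makes 2.

2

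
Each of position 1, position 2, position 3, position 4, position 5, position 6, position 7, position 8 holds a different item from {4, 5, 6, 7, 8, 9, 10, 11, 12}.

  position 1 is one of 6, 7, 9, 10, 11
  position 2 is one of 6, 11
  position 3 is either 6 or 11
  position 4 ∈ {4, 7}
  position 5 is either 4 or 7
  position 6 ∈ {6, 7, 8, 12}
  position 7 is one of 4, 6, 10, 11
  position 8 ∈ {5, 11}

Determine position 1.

position 2 and position 3 share exactly the 2 values {6, 11}; by pigeonhole those values go to them, so strike 6, 11 from position 1, position 6, position 7, position 8.
position 8's domain is down to {5}, so position 8 = 5.
The 2 variables position 4 and position 5 are confined to {4, 7}, which locks those values in; drop them from position 1, position 6, position 7.
position 7 must be 10 (only option left). Strike 10 from position 1.
So position 1 = 9.

9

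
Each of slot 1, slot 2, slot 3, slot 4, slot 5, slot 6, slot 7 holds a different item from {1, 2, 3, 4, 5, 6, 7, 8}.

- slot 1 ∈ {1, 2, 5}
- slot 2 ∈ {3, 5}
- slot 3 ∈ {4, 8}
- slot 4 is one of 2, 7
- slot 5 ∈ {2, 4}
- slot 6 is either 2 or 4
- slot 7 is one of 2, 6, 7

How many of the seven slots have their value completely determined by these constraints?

3

The 2 variables slot 5 and slot 6 are confined to {2, 4}, which locks those values in; drop them from slot 1, slot 3, slot 4, slot 7.
slot 3 has just one choice, so slot 3 = 8.
That leaves slot 4 = 7. So slot 7 can't be 7.
slot 7 has just one choice, so slot 7 = 6.
Determined: slot 3=8, slot 4=7, slot 7=6. The other slots each still have more than one consistent value. That makes 3.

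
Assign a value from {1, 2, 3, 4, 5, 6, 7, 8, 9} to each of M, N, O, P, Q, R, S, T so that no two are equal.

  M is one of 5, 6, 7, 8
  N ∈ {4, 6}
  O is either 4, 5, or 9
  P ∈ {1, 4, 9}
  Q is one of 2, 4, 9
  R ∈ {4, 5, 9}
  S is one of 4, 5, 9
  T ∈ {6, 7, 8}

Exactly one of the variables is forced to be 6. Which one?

The 8 variables together cover exactly {1, 2, 4, 5, 6, 7, 8, 9} — 8 values for 8 variables — and 1 appears only in P's list, so P = 1.
The 7 still-open variables together cover exactly {2, 4, 5, 6, 7, 8, 9} — 7 values for 7 variables — and 2 appears only in Q's list, so Q = 2.
The 3 variables O, R, S are confined to {4, 5, 9}, which locks those values in; drop them from M, N.
So 6 goes to N.

N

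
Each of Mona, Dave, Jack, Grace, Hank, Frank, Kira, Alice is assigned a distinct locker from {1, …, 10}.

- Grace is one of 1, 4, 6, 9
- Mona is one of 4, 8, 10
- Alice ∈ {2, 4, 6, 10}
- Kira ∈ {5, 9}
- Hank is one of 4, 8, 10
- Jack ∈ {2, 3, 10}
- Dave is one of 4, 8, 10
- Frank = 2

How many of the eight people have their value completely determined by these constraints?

Frank's domain is down to {2}, so Frank = 2. So Jack, Alice can't be 2.
Mona, Dave, Hank between them cover only {4, 8, 10} — a naked triple. Remove those values from Jack, Grace, Alice.
Jack must be 3 (only option left).
Alice's domain is down to {6}, so Alice = 6. Strike 6 from Grace.
Determined: Jack=3, Frank=2, Alice=6. The other people each still have more than one consistent value. That makes 3.

3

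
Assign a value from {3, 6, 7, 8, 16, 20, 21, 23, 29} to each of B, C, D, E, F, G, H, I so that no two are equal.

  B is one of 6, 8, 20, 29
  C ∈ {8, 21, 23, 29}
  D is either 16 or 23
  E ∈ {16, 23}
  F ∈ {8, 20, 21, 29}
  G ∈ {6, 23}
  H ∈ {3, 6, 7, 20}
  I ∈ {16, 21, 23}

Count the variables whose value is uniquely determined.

2

The 2 variables D and E are confined to {16, 23}, which locks those values in; drop them from C, G, I.
G's domain is down to {6}, so G = 6. So B, H can't be 6.
I has just one choice, so I = 21. Remove 21 from C, F.
B, C, F share exactly the 3 values {8, 20, 29}; by pigeonhole those values go to them, so strike 8, 20, 29 from H.
Determined: G=6, I=21. The other variables each still have more than one consistent value. That makes 2.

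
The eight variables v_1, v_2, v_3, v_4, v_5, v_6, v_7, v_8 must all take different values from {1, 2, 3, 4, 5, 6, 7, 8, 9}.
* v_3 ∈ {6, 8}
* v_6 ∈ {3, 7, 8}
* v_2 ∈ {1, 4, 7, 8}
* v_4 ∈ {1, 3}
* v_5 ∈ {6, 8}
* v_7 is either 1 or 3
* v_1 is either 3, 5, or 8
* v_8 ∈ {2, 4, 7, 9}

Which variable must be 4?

v_3 and v_5 share exactly the 2 values {6, 8}; by pigeonhole those values go to them, so strike 6, 8 from v_1, v_2, v_6.
v_4 and v_7 between them cover only {1, 3} — a naked pair. Remove those values from v_1, v_2, v_6.
That leaves v_1 = 5.
That leaves v_6 = 7. Strike 7 from v_2, v_8.
So 4 goes to v_2.

v_2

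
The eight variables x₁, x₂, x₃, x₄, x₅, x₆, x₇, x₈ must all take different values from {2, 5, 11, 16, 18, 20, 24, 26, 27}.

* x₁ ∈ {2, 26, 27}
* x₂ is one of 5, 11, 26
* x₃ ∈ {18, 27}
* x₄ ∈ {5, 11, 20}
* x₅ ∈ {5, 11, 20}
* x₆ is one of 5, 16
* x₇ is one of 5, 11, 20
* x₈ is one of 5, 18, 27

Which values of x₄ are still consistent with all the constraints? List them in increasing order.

5, 11, 20

Among the 8 variables, 2 fits only x₁ (and all 8 values in {2, 5, 11, 16, 18, 20, 26, 27} must be used), so x₁ = 2.
The 7 still-open variables together cover exactly {5, 11, 16, 18, 20, 26, 27} — 7 values for 7 variables — and 16 appears only in x₆'s list, so x₆ = 16.
The 6 still-open variables draw from only 6 values {5, 11, 18, 20, 26, 27}, so each is used; only x₂ can be 26, hence x₂ = 26.
The 3 variables x₄, x₅, x₇ are confined to {5, 11, 20}, which locks those values in; drop them from x₈.
No further eliminations apply; x₄ can still be any of 5, 11, 20.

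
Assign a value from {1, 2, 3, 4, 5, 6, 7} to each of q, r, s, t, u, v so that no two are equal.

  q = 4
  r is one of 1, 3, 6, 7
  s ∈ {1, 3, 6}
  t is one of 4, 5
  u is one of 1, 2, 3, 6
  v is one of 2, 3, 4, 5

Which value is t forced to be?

q's domain is down to {4}, so q = 4. Remove 4 from t, v.
So t = 5.

5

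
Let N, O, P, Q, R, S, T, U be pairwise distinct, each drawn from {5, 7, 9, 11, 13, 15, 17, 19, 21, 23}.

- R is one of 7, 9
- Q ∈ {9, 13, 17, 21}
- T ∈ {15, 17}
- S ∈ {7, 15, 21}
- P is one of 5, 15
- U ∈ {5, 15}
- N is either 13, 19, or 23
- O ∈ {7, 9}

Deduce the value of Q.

13

O and R between them cover only {7, 9} — a naked pair. Remove those values from Q, S.
The 2 variables P and U are confined to {5, 15}, which locks those values in; drop them from S, T.
S's domain is down to {21}, so S = 21. Strike 21 from Q.
T's domain is down to {17}, so T = 17. So Q can't be 17.
So Q = 13.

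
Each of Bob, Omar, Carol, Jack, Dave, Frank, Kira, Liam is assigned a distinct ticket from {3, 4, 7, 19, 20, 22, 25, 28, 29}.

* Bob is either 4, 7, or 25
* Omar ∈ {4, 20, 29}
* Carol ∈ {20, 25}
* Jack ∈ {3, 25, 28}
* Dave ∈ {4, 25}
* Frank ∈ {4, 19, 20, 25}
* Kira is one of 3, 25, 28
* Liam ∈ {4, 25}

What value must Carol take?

20

The 8 variables draw from only 8 values {3, 4, 7, 19, 20, 25, 28, 29}, so each is used; only Bob can be 7, hence Bob = 7.
The 7 still-open variables draw from only 7 values {3, 4, 19, 20, 25, 28, 29}, so each is used; only Frank can be 19, hence Frank = 19.
The 6 still-open variables together cover exactly {3, 4, 20, 25, 28, 29} — 6 values for 6 variables — and 29 appears only in Omar's list, so Omar = 29.
The 5 still-open variables draw from only 5 values {3, 4, 20, 25, 28}, so each is used; only Carol can be 20, hence Carol = 20.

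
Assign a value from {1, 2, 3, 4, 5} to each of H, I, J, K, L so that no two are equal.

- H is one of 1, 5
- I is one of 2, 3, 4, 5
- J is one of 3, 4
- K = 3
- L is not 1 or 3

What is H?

1

K has just one choice, so K = 3. Remove 3 from I, J.
That leaves J = 4. Eliminate 4 elsewhere: I, L.
Among the 3 still-open variables, 1 fits only H (and all 3 values in {1, 2, 5} must be used), so H = 1.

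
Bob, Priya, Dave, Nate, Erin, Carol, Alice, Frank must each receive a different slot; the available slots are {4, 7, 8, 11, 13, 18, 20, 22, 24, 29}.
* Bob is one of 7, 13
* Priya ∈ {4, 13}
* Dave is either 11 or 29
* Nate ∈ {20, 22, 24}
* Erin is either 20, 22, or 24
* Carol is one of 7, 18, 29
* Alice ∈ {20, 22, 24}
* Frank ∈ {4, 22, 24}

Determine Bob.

Nate, Erin, Alice share exactly the 3 values {20, 22, 24}; by pigeonhole those values go to them, so strike 20, 22, 24 from Frank.
That leaves Frank = 4. So Priya can't be 4.
Priya must be 13 (only option left). So Bob can't be 13.
So Bob = 7.

7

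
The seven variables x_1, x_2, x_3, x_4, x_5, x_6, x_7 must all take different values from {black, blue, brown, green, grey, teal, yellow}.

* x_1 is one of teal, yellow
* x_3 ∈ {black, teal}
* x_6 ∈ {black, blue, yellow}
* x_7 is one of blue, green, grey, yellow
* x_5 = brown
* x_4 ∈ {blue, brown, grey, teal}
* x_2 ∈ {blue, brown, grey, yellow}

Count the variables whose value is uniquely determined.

2

x_5's domain is down to {brown}, so x_5 = brown. Remove brown from x_2, x_4.
The 6 still-open variables together cover exactly {black, blue, green, grey, teal, yellow} — 6 values for 6 variables — and green appears only in x_7's list, so x_7 = green.
Determined: x_5=brown, x_7=green. The other variables each still have more than one consistent value. That makes 2.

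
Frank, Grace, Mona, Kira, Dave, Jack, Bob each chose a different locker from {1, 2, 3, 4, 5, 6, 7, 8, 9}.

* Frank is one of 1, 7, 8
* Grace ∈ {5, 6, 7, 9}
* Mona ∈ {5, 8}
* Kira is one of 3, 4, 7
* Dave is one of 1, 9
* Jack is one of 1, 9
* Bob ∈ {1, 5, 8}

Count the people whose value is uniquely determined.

2

The 2 variables Dave and Jack are confined to {1, 9}, which locks those values in; drop them from Frank, Grace, Bob.
The 2 variables Mona and Bob are confined to {5, 8}, which locks those values in; drop them from Frank, Grace.
Frank has just one choice, so Frank = 7. Remove 7 from Grace, Kira.
Grace must be 6 (only option left).
Determined: Frank=7, Grace=6. The other people each still have more than one consistent value. That makes 2.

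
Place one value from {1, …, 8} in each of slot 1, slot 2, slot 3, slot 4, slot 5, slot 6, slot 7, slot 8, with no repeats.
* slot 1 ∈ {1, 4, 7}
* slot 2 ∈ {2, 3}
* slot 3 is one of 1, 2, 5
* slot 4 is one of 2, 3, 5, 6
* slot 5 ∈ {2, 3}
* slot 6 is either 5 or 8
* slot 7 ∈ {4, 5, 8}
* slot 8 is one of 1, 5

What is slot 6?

The 8 variables together cover exactly {1, 2, 3, 4, 5, 6, 7, 8} — 8 values for 8 variables — and 6 appears only in slot 4's list, so slot 4 = 6.
The 7 still-open variables together cover exactly {1, 2, 3, 4, 5, 7, 8} — 7 values for 7 variables — and 7 appears only in slot 1's list, so slot 1 = 7.
Among the 6 still-open variables, 4 fits only slot 7 (and all 6 values in {1, 2, 3, 4, 5, 8} must be used), so slot 7 = 4.
Among the 5 still-open variables, 8 fits only slot 6 (and all 5 values in {1, 2, 3, 5, 8} must be used), so slot 6 = 8.

8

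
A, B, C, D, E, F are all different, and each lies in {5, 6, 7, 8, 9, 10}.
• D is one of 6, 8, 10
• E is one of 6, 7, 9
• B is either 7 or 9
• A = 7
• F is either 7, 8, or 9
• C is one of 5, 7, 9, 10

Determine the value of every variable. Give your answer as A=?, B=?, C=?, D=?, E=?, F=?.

A's domain is down to {7}, so A = 7. Eliminate 7 elsewhere: B, C, E, F.
B's domain is down to {9}, so B = 9. Strike 9 from C, E, F.
E's domain is down to {6}, so E = 6. So D can't be 6.
F's domain is down to {8}, so F = 8. Remove 8 from D.
D must be 10 (only option left). Remove 10 from C.
C's domain is down to {5}, so C = 5.

A=7, B=9, C=5, D=10, E=6, F=8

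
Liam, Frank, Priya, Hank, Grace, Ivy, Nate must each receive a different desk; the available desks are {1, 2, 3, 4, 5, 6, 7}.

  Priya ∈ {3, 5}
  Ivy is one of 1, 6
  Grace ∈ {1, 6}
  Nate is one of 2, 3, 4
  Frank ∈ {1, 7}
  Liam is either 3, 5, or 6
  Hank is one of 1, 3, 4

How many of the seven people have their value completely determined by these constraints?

3

The 7 variables together cover exactly {1, 2, 3, 4, 5, 6, 7} — 7 values for 7 variables — and 2 appears only in Nate's list, so Nate = 2.
The 6 still-open variables together cover exactly {1, 3, 4, 5, 6, 7} — 6 values for 6 variables — and 4 appears only in Hank's list, so Hank = 4.
The 5 still-open variables together cover exactly {1, 3, 5, 6, 7} — 5 values for 5 variables — and 7 appears only in Frank's list, so Frank = 7.
The 2 variables Grace and Ivy are confined to {1, 6}, which locks those values in; drop them from Liam.
Determined: Frank=7, Hank=4, Nate=2. The other people each still have more than one consistent value. That makes 3.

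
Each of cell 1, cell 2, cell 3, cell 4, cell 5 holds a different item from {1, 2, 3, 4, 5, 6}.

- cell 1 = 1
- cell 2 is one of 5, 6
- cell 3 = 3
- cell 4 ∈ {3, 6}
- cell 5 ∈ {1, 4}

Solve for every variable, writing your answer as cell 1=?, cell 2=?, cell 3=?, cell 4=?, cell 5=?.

cell 1=1, cell 2=5, cell 3=3, cell 4=6, cell 5=4

cell 1 must be 1 (only option left). So cell 5 can't be 1.
cell 3 has just one choice, so cell 3 = 3. Eliminate 3 elsewhere: cell 4.
cell 4 must be 6 (only option left). Strike 6 from cell 2.
cell 5's domain is down to {4}, so cell 5 = 4.
cell 2's domain is down to {5}, so cell 2 = 5.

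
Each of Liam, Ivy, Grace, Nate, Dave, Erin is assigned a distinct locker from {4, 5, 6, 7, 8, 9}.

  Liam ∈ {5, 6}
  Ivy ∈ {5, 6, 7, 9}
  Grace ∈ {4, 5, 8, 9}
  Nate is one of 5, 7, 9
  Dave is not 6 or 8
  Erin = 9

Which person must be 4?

Dave

Erin has just one choice, so Erin = 9. Strike 9 from Ivy, Grace, Nate, Dave.
Among the 5 still-open variables, 8 fits only Grace (and all 5 values in {4, 5, 6, 7, 8} must be used), so Grace = 8.
Among the 4 still-open variables, 4 fits only Dave (and all 4 values in {4, 5, 6, 7} must be used), so Dave = 4.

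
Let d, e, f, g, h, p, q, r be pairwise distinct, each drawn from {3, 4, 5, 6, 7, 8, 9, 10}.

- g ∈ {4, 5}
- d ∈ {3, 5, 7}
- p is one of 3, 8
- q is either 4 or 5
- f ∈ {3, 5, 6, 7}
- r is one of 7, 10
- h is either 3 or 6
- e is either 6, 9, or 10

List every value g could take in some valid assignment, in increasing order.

The 8 variables together cover exactly {3, 4, 5, 6, 7, 8, 9, 10} — 8 values for 8 variables — and 8 appears only in p's list, so p = 8.
The 7 still-open variables together cover exactly {3, 4, 5, 6, 7, 9, 10} — 7 values for 7 variables — and 9 appears only in e's list, so e = 9.
The 6 still-open variables together cover exactly {3, 4, 5, 6, 7, 10} — 6 values for 6 variables — and 10 appears only in r's list, so r = 10.
g and q between them cover only {4, 5} — a naked pair. Remove those values from d, f.
No further eliminations apply; g can still be any of 4, 5.

4, 5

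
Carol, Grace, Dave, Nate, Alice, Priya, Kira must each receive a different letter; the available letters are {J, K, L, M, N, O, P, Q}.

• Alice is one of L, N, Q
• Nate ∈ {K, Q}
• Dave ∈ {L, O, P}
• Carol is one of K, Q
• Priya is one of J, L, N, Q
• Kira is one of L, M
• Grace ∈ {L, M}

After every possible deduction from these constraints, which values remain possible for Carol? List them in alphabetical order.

Carol and Nate share exactly the 2 values {K, Q}; by pigeonhole those values go to them, so strike K, Q from Alice, Priya.
Grace and Kira share exactly the 2 values {L, M}; by pigeonhole those values go to them, so strike L, M from Dave, Alice, Priya.
Alice has just one choice, so Alice = N. Remove N from Priya.
Priya has just one choice, so Priya = J.
No further eliminations apply; Carol can still be any of K, Q.

K, Q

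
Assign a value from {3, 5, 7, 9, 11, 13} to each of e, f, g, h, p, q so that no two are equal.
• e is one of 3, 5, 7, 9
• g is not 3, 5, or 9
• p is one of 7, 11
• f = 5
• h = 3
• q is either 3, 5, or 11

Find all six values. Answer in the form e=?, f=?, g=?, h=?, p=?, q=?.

e=9, f=5, g=13, h=3, p=7, q=11

f's domain is down to {5}, so f = 5. Remove 5 from e, q.
h has just one choice, so h = 3. Strike 3 from e, q.
q must be 11 (only option left). Strike 11 from g, p.
p must be 7 (only option left). Remove 7 from e, g.
That leaves e = 9.
g's domain is down to {13}, so g = 13.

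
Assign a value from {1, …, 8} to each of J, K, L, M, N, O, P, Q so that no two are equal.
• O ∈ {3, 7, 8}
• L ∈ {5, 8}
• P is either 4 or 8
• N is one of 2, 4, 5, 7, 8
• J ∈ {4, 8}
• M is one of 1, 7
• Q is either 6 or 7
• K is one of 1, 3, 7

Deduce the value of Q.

Among the 8 variables, 2 fits only N (and all 8 values in {1, 2, 3, 4, 5, 6, 7, 8} must be used), so N = 2.
Among the 7 still-open variables, 5 fits only L (and all 7 values in {1, 3, 4, 5, 6, 7, 8} must be used), so L = 5.
The 6 still-open variables together cover exactly {1, 3, 4, 6, 7, 8} — 6 values for 6 variables — and 6 appears only in Q's list, so Q = 6.

6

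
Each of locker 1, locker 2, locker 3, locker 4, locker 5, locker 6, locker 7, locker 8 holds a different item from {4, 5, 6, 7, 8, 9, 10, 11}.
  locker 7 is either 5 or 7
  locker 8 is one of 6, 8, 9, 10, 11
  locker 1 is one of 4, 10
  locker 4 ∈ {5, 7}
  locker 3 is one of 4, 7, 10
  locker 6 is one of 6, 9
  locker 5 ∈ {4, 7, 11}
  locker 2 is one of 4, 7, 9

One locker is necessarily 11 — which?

Among the 8 variables, 8 fits only locker 8 (and all 8 values in {4, 5, 6, 7, 8, 9, 10, 11} must be used), so locker 8 = 8.
The 7 still-open variables together cover exactly {4, 5, 6, 7, 9, 10, 11} — 7 values for 7 variables — and 6 appears only in locker 6's list, so locker 6 = 6.
Among the 6 still-open variables, 9 fits only locker 2 (and all 6 values in {4, 5, 7, 9, 10, 11} must be used), so locker 2 = 9.
The 5 still-open variables draw from only 5 values {4, 5, 7, 10, 11}, so each is used; only locker 5 can be 11, hence locker 5 = 11.

locker 5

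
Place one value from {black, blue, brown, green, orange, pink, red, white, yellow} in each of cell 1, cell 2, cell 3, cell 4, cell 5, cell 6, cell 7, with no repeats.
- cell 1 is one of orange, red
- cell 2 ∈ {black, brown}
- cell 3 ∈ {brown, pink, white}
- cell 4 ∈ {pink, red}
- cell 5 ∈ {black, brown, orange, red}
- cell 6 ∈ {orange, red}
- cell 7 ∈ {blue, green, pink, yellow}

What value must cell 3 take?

The 2 variables cell 1 and cell 6 are confined to {orange, red}, which locks those values in; drop them from cell 4, cell 5.
cell 4 must be pink (only option left). Strike pink from cell 3, cell 7.
The 2 variables cell 2 and cell 5 are confined to {black, brown}, which locks those values in; drop them from cell 3.
So cell 3 = white.

white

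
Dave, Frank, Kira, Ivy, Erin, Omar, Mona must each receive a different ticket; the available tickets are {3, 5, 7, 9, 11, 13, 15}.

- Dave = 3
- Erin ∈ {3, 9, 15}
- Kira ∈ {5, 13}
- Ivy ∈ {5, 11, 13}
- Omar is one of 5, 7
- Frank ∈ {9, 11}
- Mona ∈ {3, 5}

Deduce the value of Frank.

Dave must be 3 (only option left). Eliminate 3 elsewhere: Erin, Mona.
Mona's domain is down to {5}, so Mona = 5. Eliminate 5 elsewhere: Kira, Ivy, Omar.
Kira must be 13 (only option left). Strike 13 from Ivy.
That leaves Ivy = 11. Eliminate 11 elsewhere: Frank.
So Frank = 9.

9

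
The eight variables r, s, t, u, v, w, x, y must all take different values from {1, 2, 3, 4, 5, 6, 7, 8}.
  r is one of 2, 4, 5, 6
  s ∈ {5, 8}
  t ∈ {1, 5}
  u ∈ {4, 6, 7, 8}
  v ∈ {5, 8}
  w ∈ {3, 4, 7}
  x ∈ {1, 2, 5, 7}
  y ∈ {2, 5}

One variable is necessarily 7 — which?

x

The 8 variables together cover exactly {1, 2, 3, 4, 5, 6, 7, 8} — 8 values for 8 variables — and 3 appears only in w's list, so w = 3.
s and v between them cover only {5, 8} — a naked pair. Remove those values from r, t, u, x, y.
t has just one choice, so t = 1. Remove 1 from x.
y's domain is down to {2}, so y = 2. Remove 2 from r, x.
So 7 goes to x.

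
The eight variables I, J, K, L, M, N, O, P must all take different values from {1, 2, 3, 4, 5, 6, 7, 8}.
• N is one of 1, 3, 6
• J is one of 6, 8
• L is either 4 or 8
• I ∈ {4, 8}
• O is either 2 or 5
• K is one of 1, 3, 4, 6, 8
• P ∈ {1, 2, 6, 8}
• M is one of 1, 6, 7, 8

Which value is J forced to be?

The 8 variables together cover exactly {1, 2, 3, 4, 5, 6, 7, 8} — 8 values for 8 variables — and 5 appears only in O's list, so O = 5.
Among the 7 still-open variables, 2 fits only P (and all 7 values in {1, 2, 3, 4, 6, 7, 8} must be used), so P = 2.
Among the 6 still-open variables, 7 fits only M (and all 6 values in {1, 3, 4, 6, 7, 8} must be used), so M = 7.
I and L share exactly the 2 values {4, 8}; by pigeonhole those values go to them, so strike 4, 8 from J, K.
So J = 6.

6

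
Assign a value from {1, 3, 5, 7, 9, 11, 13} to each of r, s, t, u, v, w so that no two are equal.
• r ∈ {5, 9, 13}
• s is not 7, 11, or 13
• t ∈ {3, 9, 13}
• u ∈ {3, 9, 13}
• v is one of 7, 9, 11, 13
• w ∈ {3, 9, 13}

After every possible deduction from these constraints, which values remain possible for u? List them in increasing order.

3, 9, 13

t, u, w between them cover only {3, 9, 13} — a naked triple. Remove those values from r, s, v.
r must be 5 (only option left). Remove 5 from s.
s must be 1 (only option left).
No further eliminations apply; u can still be any of 3, 9, 13.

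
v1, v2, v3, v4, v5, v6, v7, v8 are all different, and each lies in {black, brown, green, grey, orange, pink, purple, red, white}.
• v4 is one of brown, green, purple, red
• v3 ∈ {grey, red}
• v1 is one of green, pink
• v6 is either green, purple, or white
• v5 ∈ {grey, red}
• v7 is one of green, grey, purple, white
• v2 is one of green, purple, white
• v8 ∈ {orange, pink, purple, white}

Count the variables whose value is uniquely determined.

The 8 variables draw from only 8 values {brown, green, grey, orange, pink, purple, red, white}, so each is used; only v4 can be brown, hence v4 = brown.
The 7 still-open variables draw from only 7 values {green, grey, orange, pink, purple, red, white}, so each is used; only v8 can be orange, hence v8 = orange.
Among the 6 still-open variables, pink fits only v1 (and all 6 values in {green, grey, pink, purple, red, white} must be used), so v1 = pink.
v3 and v5 share exactly the 2 values {grey, red}; by pigeonhole those values go to them, so strike grey, red from v7.
Determined: v1=pink, v4=brown, v8=orange. The other variables each still have more than one consistent value. That makes 3.

3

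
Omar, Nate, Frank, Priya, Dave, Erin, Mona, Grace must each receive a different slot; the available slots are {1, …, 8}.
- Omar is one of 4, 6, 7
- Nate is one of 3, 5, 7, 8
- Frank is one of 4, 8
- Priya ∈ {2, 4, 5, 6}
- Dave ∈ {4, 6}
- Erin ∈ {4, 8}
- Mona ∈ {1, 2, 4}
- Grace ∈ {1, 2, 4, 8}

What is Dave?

Among the 8 variables, 3 fits only Nate (and all 8 values in {1, 2, 3, 4, 5, 6, 7, 8} must be used), so Nate = 3.
The 7 still-open variables together cover exactly {1, 2, 4, 5, 6, 7, 8} — 7 values for 7 variables — and 5 appears only in Priya's list, so Priya = 5.
The 6 still-open variables together cover exactly {1, 2, 4, 6, 7, 8} — 6 values for 6 variables — and 7 appears only in Omar's list, so Omar = 7.
The 5 still-open variables draw from only 5 values {1, 2, 4, 6, 8}, so each is used; only Dave can be 6, hence Dave = 6.

6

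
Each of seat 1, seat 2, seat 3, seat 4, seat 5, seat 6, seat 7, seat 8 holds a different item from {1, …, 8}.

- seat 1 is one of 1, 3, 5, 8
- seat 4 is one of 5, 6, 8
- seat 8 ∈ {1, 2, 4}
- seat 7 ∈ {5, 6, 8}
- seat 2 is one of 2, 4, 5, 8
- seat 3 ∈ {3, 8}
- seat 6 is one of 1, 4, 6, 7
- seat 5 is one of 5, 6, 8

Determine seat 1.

1

Among the 8 variables, 7 fits only seat 6 (and all 8 values in {1, 2, 3, 4, 5, 6, 7, 8} must be used), so seat 6 = 7.
seat 4, seat 5, seat 7 between them cover only {5, 6, 8} — a naked triple. Remove those values from seat 1, seat 2, seat 3.
seat 3 must be 3 (only option left). So seat 1 can't be 3.
So seat 1 = 1.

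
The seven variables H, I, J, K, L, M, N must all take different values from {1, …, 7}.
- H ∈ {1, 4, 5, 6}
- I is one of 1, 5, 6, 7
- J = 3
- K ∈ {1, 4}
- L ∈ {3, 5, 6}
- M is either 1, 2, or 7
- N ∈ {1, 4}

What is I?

J has just one choice, so J = 3. Strike 3 from L.
Among the 6 still-open variables, 2 fits only M (and all 6 values in {1, 2, 4, 5, 6, 7} must be used), so M = 2.
The 5 still-open variables draw from only 5 values {1, 4, 5, 6, 7}, so each is used; only I can be 7, hence I = 7.

7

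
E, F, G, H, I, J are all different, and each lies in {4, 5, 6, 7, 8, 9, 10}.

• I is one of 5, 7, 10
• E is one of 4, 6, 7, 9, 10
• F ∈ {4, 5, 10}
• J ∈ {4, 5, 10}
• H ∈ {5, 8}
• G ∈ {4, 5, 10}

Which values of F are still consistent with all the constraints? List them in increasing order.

4, 5, 10

F, G, J between them cover only {4, 5, 10} — a naked triple. Remove those values from E, H, I.
That leaves H = 8.
I's domain is down to {7}, so I = 7. Eliminate 7 elsewhere: E.
No further eliminations apply; F can still be any of 4, 5, 10.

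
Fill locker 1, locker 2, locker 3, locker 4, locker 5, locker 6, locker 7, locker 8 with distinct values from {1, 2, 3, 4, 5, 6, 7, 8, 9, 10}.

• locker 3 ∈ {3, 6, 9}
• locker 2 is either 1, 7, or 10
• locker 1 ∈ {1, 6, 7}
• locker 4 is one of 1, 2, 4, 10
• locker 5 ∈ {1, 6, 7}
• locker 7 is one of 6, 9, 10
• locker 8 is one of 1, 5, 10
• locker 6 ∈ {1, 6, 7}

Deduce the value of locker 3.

3

locker 1, locker 5, locker 6 between them cover only {1, 6, 7} — a naked triple. Remove those values from locker 2, locker 3, locker 4, locker 7, locker 8.
locker 2 has just one choice, so locker 2 = 10. Remove 10 from locker 4, locker 7, locker 8.
That leaves locker 7 = 9. So locker 3 can't be 9.
So locker 3 = 3.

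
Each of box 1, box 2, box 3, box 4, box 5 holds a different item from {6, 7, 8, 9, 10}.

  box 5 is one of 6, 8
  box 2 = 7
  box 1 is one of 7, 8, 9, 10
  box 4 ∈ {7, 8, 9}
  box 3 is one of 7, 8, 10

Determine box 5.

box 2 must be 7 (only option left). Strike 7 from box 1, box 3, box 4.
The 4 still-open variables draw from only 4 values {6, 8, 9, 10}, so each is used; only box 5 can be 6, hence box 5 = 6.

6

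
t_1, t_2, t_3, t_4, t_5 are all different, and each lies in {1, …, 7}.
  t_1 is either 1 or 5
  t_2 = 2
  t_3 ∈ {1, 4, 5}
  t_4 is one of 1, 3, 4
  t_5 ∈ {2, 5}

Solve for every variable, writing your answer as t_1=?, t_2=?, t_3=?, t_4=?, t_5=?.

t_1=1, t_2=2, t_3=4, t_4=3, t_5=5

t_2 has just one choice, so t_2 = 2. Eliminate 2 elsewhere: t_5.
t_5 has just one choice, so t_5 = 5. Remove 5 from t_1, t_3.
t_1's domain is down to {1}, so t_1 = 1. Strike 1 from t_3, t_4.
t_3 has just one choice, so t_3 = 4. So t_4 can't be 4.
That leaves t_4 = 3.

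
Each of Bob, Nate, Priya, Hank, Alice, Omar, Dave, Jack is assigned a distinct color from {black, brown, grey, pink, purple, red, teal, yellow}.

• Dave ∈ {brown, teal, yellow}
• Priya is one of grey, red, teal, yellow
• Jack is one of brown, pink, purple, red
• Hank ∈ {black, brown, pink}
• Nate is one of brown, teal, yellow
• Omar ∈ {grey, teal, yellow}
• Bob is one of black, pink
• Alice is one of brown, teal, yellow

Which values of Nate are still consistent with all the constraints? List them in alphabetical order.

brown, teal, yellow

Among the 8 variables, purple fits only Jack (and all 8 values in {black, brown, grey, pink, purple, red, teal, yellow} must be used), so Jack = purple.
The 7 still-open variables together cover exactly {black, brown, grey, pink, red, teal, yellow} — 7 values for 7 variables — and red appears only in Priya's list, so Priya = red.
Among the 6 still-open variables, grey fits only Omar (and all 6 values in {black, brown, grey, pink, teal, yellow} must be used), so Omar = grey.
Nate, Alice, Dave between them cover only {brown, teal, yellow} — a naked triple. Remove those values from Hank.
No further eliminations apply; Nate can still be any of brown, teal, yellow.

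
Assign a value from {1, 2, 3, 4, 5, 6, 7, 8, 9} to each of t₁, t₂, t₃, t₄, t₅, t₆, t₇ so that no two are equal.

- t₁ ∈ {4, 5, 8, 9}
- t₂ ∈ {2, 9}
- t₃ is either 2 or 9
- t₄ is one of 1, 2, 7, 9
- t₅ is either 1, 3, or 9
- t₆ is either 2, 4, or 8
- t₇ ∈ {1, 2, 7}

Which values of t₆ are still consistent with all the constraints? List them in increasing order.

t₂ and t₃ share exactly the 2 values {2, 9}; by pigeonhole those values go to them, so strike 2, 9 from t₁, t₄, t₅, t₆, t₇.
t₄ and t₇ share exactly the 2 values {1, 7}; by pigeonhole those values go to them, so strike 1, 7 from t₅.
t₅ must be 3 (only option left).
No further eliminations apply; t₆ can still be any of 4, 8.

4, 8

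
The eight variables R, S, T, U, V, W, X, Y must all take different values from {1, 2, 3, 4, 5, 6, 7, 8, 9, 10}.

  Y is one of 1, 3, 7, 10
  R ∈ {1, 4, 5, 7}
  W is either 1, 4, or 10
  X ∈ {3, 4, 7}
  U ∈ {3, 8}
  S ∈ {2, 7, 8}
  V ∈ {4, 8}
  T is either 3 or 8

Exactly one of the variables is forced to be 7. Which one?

The 8 variables draw from only 8 values {1, 2, 3, 4, 5, 7, 8, 10}, so each is used; only S can be 2, hence S = 2.
The 7 still-open variables draw from only 7 values {1, 3, 4, 5, 7, 8, 10}, so each is used; only R can be 5, hence R = 5.
T and U between them cover only {3, 8} — a naked pair. Remove those values from V, X, Y.
V has just one choice, so V = 4. So W, X can't be 4.
So 7 goes to X.

X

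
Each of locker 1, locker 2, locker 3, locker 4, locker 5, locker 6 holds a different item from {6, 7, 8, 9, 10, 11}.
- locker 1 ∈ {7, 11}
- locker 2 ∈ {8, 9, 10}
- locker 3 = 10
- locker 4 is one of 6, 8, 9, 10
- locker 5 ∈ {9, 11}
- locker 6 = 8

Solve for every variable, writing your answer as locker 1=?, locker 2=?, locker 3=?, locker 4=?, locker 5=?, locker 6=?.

locker 3's domain is down to {10}, so locker 3 = 10. Eliminate 10 elsewhere: locker 2, locker 4.
locker 6 has just one choice, so locker 6 = 8. Strike 8 from locker 2, locker 4.
locker 2 must be 9 (only option left). Strike 9 from locker 4, locker 5.
locker 4's domain is down to {6}, so locker 4 = 6.
locker 5's domain is down to {11}, so locker 5 = 11. So locker 1 can't be 11.
locker 1's domain is down to {7}, so locker 1 = 7.

locker 1=7, locker 2=9, locker 3=10, locker 4=6, locker 5=11, locker 6=8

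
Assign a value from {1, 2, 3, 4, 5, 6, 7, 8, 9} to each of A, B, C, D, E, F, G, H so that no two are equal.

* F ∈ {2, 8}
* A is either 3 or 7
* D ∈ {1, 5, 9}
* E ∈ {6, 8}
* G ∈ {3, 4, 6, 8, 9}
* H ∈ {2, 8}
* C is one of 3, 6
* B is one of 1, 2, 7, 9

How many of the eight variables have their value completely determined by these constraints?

The 2 variables F and H are confined to {2, 8}, which locks those values in; drop them from B, E, G.
That leaves E = 6. Remove 6 from C, G.
That leaves C = 3. Strike 3 from A, G.
A must be 7 (only option left). So B can't be 7.
Determined: A=7, C=3, E=6. The other variables each still have more than one consistent value. That makes 3.

3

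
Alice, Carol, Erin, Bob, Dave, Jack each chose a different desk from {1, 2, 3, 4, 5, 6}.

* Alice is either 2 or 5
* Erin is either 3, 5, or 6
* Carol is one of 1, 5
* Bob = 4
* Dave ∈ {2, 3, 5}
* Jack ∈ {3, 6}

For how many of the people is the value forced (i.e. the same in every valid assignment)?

Bob's domain is down to {4}, so Bob = 4.
The 5 still-open variables draw from only 5 values {1, 2, 3, 5, 6}, so each is used; only Carol can be 1, hence Carol = 1.
Determined: Carol=1, Bob=4. The other people each still have more than one consistent value. That makes 2.

2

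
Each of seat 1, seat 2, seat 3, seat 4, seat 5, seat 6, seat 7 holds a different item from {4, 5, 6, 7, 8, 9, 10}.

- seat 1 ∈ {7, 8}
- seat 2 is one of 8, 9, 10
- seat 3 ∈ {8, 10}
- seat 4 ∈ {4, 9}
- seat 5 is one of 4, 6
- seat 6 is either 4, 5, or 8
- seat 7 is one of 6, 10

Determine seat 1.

The 7 variables together cover exactly {4, 5, 6, 7, 8, 9, 10} — 7 values for 7 variables — and 5 appears only in seat 6's list, so seat 6 = 5.
The 6 still-open variables together cover exactly {4, 6, 7, 8, 9, 10} — 6 values for 6 variables — and 7 appears only in seat 1's list, so seat 1 = 7.

7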